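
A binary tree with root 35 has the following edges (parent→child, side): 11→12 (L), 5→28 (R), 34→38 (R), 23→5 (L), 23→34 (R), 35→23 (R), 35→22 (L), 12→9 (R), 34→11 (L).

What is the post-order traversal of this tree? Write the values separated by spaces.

Post-order visits the left subtree, then the right subtree, then the node.
At 35: go left to 22.
  22 is a leaf — visit 22.
At 35: go right to 23.
  At 23: go left to 5.
    At 5: no left child.
    At 5: go right to 28.
      28 is a leaf — visit 28.
    Visit 5.
  At 23: go right to 34.
    At 34: go left to 11.
      At 11: go left to 12.
        At 12: no left child.
        At 12: go right to 9.
          9 is a leaf — visit 9.
        Visit 12.
      At 11: no right child.
      Visit 11.
    At 34: go right to 38.
      38 is a leaf — visit 38.
    Visit 34.
  Visit 23.
Visit 35.

22 28 5 9 12 11 38 34 23 35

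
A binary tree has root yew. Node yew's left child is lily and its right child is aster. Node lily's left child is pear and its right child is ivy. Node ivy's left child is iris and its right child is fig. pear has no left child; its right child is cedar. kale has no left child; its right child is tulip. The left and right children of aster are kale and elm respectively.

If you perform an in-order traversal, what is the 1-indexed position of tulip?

9

In-order visits the left subtree, then the node, then the right subtree.
At yew: go left to lily.
  At lily: go left to pear.
    At pear: no left child.
    Visit pear.
    At pear: go right to cedar.
      cedar is a leaf — visit cedar.
  Visit lily.
  At lily: go right to ivy.
    At ivy: go left to iris.
      iris is a leaf — visit iris.
    Visit ivy.
    At ivy: go right to fig.
      fig is a leaf — visit fig.
Visit yew.
At yew: go right to aster.
  At aster: go left to kale.
    At kale: no left child.
    Visit kale.
    At kale: go right to tulip.
      tulip is a leaf — visit tulip.
  Visit aster.
  At aster: go right to elm.
    elm is a leaf — visit elm.
Full in-order sequence: pear, cedar, lily, iris, ivy, fig, yew, kale, tulip, aster, elm.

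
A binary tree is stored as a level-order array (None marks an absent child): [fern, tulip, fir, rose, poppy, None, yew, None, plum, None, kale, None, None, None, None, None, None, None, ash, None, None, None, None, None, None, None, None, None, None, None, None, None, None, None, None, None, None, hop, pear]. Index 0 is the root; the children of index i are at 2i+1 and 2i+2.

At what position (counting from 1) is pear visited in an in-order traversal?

5

In-order visits the left subtree, then the node, then the right subtree.
At fern: go left to tulip.
  At tulip: go left to rose.
    At rose: no left child.
    Visit rose.
    At rose: go right to plum.
      At plum: no left child.
      Visit plum.
      At plum: go right to ash.
        At ash: go left to hop.
          hop is a leaf — visit hop.
        Visit ash.
        At ash: go right to pear.
          pear is a leaf — visit pear.
  Visit tulip.
  At tulip: go right to poppy.
    At poppy: no left child.
    Visit poppy.
    At poppy: go right to kale.
      kale is a leaf — visit kale.
Visit fern.
At fern: go right to fir.
  At fir: no left child.
  Visit fir.
  At fir: go right to yew.
    yew is a leaf — visit yew.
Full in-order sequence: rose, plum, hop, ash, pear, tulip, poppy, kale, fern, fir, yew.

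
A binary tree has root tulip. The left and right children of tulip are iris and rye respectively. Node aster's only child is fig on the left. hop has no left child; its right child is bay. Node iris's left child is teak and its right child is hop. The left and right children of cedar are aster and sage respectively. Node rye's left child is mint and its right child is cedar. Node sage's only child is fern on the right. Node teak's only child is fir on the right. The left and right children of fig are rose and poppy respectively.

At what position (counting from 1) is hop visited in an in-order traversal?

In-order visits the left subtree, then the node, then the right subtree.
At tulip: go left to iris.
  At iris: go left to teak.
    At teak: no left child.
    Visit teak.
    At teak: go right to fir.
      fir is a leaf — visit fir.
  Visit iris.
  At iris: go right to hop.
    At hop: no left child.
    Visit hop.
    At hop: go right to bay.
      bay is a leaf — visit bay.
Visit tulip.
At tulip: go right to rye.
  At rye: go left to mint.
    mint is a leaf — visit mint.
  Visit rye.
  At rye: go right to cedar.
    At cedar: go left to aster.
      At aster: go left to fig.
        At fig: go left to rose.
          rose is a leaf — visit rose.
        Visit fig.
        At fig: go right to poppy.
          poppy is a leaf — visit poppy.
      Visit aster.
      At aster: no right child.
    Visit cedar.
    At cedar: go right to sage.
      At sage: no left child.
      Visit sage.
      At sage: go right to fern.
        fern is a leaf — visit fern.
Full in-order sequence: teak, fir, iris, hop, bay, tulip, mint, rye, rose, fig, poppy, aster, cedar, sage, fern.

4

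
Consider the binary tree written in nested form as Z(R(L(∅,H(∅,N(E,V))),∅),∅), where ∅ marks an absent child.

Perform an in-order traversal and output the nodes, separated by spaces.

In-order visits the left subtree, then the node, then the right subtree.
At Z: go left to R.
  At R: go left to L.
    At L: no left child.
    Visit L.
    At L: go right to H.
      At H: no left child.
      Visit H.
      At H: go right to N.
        At N: go left to E.
          E is a leaf — visit E.
        Visit N.
        At N: go right to V.
          V is a leaf — visit V.
  Visit R.
  At R: no right child.
Visit Z.
At Z: no right child.

L H E N V R Z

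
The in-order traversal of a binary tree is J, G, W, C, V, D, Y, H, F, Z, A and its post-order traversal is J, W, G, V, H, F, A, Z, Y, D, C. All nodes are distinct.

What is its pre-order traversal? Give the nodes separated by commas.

C, G, J, W, D, V, Y, Z, F, H, A

The last element of post-order is the root; it splits in-order into left and right subtrees.
Root C: left subtree has 3 nodes {J, G, W}, right has 7 {V, D, Y, H, F, Z, A}.
  Root G: left subtree has 1 node {J}, right has 1 {W}.
  Root D: left subtree has 1 node {V}, right has 5 {Y, H, F, Z, A}.
    Root Y: left subtree has 0 nodes { }, right has 4 {H, F, Z, A}.
      Root Z: left subtree has 2 nodes {H, F}, right has 1 {A}.
        Root F: left subtree has 1 node {H}, right has 0 { }.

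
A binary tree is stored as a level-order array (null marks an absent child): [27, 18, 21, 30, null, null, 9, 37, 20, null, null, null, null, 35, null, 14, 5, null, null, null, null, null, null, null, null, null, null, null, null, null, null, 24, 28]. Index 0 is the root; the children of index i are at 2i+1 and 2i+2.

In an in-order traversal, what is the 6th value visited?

30

In-order visits the left subtree, then the node, then the right subtree.
At 27: go left to 18.
  At 18: go left to 30.
    At 30: go left to 37.
      At 37: go left to 14.
        At 14: go left to 24.
          24 is a leaf — visit 24.
        Visit 14.
        At 14: go right to 28.
          28 is a leaf — visit 28.
      Visit 37.
      At 37: go right to 5.
        5 is a leaf — visit 5.
    Visit 30.
    At 30: go right to 20.
      20 is a leaf — visit 20.
  Visit 18.
  At 18: no right child.
Visit 27.
At 27: go right to 21.
  At 21: no left child.
  Visit 21.
  At 21: go right to 9.
    At 9: go left to 35.
      35 is a leaf — visit 35.
    Visit 9.
    At 9: no right child.
Full in-order sequence: 24, 14, 28, 37, 5, 30, 20, 18, 27, 21, 35, 9.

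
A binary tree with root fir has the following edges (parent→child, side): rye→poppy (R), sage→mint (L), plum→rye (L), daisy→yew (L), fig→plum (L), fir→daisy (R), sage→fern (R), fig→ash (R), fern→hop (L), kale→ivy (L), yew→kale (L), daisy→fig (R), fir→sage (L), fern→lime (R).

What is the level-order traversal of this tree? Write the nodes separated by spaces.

Level-order visits nodes level by level from the root, left to right within each level.
Level 0: fir
Level 1: sage, daisy
Level 2: mint, fern, yew, fig
Level 3: hop, lime, kale, plum, ash
Level 4: ivy, rye
Level 5: poppy

fir sage daisy mint fern yew fig hop lime kale plum ash ivy rye poppy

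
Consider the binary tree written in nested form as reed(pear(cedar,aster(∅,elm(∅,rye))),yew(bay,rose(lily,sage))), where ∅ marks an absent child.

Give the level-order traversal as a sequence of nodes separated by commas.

reed, pear, yew, cedar, aster, bay, rose, elm, lily, sage, rye

Level-order visits nodes level by level from the root, left to right within each level.
Level 0: reed
Level 1: pear, yew
Level 2: cedar, aster, bay, rose
Level 3: elm, lily, sage
Level 4: rye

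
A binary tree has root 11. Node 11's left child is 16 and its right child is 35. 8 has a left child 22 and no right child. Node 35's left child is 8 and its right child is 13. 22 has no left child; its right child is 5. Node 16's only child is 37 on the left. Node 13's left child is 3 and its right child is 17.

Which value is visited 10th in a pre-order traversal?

Pre-order visits the node, then its left subtree, then its right subtree.
Visit 11.
At 11: go left to 16.
  Visit 16.
  At 16: go left to 37.
    37 is a leaf — visit 37.
  At 16: no right child.
At 11: go right to 35.
  Visit 35.
  At 35: go left to 8.
    Visit 8.
    At 8: go left to 22.
      Visit 22.
      At 22: no left child.
      At 22: go right to 5.
        5 is a leaf — visit 5.
    At 8: no right child.
  At 35: go right to 13.
    Visit 13.
    At 13: go left to 3.
      3 is a leaf — visit 3.
    At 13: go right to 17.
      17 is a leaf — visit 17.
Full pre-order sequence: 11, 16, 37, 35, 8, 22, 5, 13, 3, 17.

17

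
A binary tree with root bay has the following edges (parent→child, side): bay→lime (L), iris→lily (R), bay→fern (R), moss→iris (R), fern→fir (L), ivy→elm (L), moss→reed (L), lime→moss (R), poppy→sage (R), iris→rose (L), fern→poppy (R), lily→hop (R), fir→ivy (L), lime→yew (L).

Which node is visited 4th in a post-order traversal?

hop

Post-order visits the left subtree, then the right subtree, then the node.
At bay: go left to lime.
  At lime: go left to yew.
    yew is a leaf — visit yew.
  At lime: go right to moss.
    At moss: go left to reed.
      reed is a leaf — visit reed.
    At moss: go right to iris.
      At iris: go left to rose.
        rose is a leaf — visit rose.
      At iris: go right to lily.
        At lily: no left child.
        At lily: go right to hop.
          hop is a leaf — visit hop.
        Visit lily.
      Visit iris.
    Visit moss.
  Visit lime.
At bay: go right to fern.
  At fern: go left to fir.
    At fir: go left to ivy.
      At ivy: go left to elm.
        elm is a leaf — visit elm.
      At ivy: no right child.
      Visit ivy.
    At fir: no right child.
    Visit fir.
  At fern: go right to poppy.
    At poppy: no left child.
    At poppy: go right to sage.
      sage is a leaf — visit sage.
    Visit poppy.
  Visit fern.
Visit bay.
Full post-order sequence: yew, reed, rose, hop, lily, iris, moss, lime, elm, ivy, fir, sage, poppy, fern, bay.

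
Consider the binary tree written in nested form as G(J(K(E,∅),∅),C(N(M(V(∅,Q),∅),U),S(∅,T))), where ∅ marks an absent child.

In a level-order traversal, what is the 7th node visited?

Level-order visits nodes level by level from the root, left to right within each level.
Level 0: G
Level 1: J, C
Level 2: K, N, S
Level 3: E, M, U, T
Level 4: V
Level 5: Q
Full level-order sequence: G, J, C, K, N, S, E, M, U, T, V, Q.

E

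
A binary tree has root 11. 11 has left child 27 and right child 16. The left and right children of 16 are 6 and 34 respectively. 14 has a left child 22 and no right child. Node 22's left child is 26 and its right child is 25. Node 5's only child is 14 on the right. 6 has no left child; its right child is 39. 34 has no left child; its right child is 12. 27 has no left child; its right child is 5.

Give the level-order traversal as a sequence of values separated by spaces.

11 27 16 5 6 34 14 39 12 22 26 25

Level-order visits nodes level by level from the root, left to right within each level.
Level 0: 11
Level 1: 27, 16
Level 2: 5, 6, 34
Level 3: 14, 39, 12
Level 4: 22
Level 5: 26, 25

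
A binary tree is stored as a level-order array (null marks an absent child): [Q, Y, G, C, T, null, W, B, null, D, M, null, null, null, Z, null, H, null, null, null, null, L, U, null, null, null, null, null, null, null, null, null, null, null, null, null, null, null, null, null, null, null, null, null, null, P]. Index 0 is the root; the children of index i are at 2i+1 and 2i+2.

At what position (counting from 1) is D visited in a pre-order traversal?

7

Pre-order visits the node, then its left subtree, then its right subtree.
Visit Q.
At Q: go left to Y.
  Visit Y.
  At Y: go left to C.
    Visit C.
    At C: go left to B.
      Visit B.
      At B: no left child.
      At B: go right to H.
        H is a leaf — visit H.
    At C: no right child.
  At Y: go right to T.
    Visit T.
    At T: go left to D.
      D is a leaf — visit D.
    At T: go right to M.
      Visit M.
      At M: go left to L.
        L is a leaf — visit L.
      At M: go right to U.
        Visit U.
        At U: go left to P.
          P is a leaf — visit P.
        At U: no right child.
At Q: go right to G.
  Visit G.
  At G: no left child.
  At G: go right to W.
    Visit W.
    At W: no left child.
    At W: go right to Z.
      Z is a leaf — visit Z.
Full pre-order sequence: Q, Y, C, B, H, T, D, M, L, U, P, G, W, Z.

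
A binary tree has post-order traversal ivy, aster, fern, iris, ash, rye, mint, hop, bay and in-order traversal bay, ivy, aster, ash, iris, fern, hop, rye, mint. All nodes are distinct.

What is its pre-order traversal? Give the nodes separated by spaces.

bay hop ash aster ivy iris fern mint rye

The last element of post-order is the root; it splits in-order into left and right subtrees.
Root bay: left subtree has 0 nodes { }, right has 8 {ivy, aster, ash, iris, fern, hop, rye, mint}.
  Root hop: left subtree has 5 nodes {ivy, aster, ash, iris, fern}, right has 2 {rye, mint}.
    Root ash: left subtree has 2 nodes {ivy, aster}, right has 2 {iris, fern}.
      Root aster: left subtree has 1 node {ivy}, right has 0 { }.
      Root iris: left subtree has 0 nodes { }, right has 1 {fern}.
    Root mint: left subtree has 1 node {rye}, right has 0 { }.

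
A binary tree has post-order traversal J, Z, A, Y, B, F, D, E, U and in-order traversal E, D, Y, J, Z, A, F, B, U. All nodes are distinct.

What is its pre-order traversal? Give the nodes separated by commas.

U, E, D, F, Y, A, Z, J, B

The last element of post-order is the root; it splits in-order into left and right subtrees.
Root U: left subtree has 8 nodes {E, D, Y, J, Z, A, F, B}, right has 0 { }.
  Root E: left subtree has 0 nodes { }, right has 7 {D, Y, J, Z, A, F, B}.
    Root D: left subtree has 0 nodes { }, right has 6 {Y, J, Z, A, F, B}.
      Root F: left subtree has 4 nodes {Y, J, Z, A}, right has 1 {B}.
        Root Y: left subtree has 0 nodes { }, right has 3 {J, Z, A}.
          Root A: left subtree has 2 nodes {J, Z}, right has 0 { }.
            Root Z: left subtree has 1 node {J}, right has 0 { }.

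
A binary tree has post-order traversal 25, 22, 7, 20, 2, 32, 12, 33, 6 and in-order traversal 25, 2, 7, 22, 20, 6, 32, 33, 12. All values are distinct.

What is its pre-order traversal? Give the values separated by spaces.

6 2 25 20 7 22 33 32 12

The last element of post-order is the root; it splits in-order into left and right subtrees.
Root 6: left subtree has 5 nodes {25, 2, 7, 22, 20}, right has 3 {32, 33, 12}.
  Root 2: left subtree has 1 node {25}, right has 3 {7, 22, 20}.
    Root 20: left subtree has 2 nodes {7, 22}, right has 0 { }.
      Root 7: left subtree has 0 nodes { }, right has 1 {22}.
  Root 33: left subtree has 1 node {32}, right has 1 {12}.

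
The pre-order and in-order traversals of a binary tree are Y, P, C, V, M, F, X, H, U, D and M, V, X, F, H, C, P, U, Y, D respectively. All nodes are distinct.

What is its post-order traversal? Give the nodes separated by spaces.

The first element of pre-order is the root; it splits in-order into left and right subtrees.
Root Y: left subtree has 8 nodes {M, V, X, F, H, C, P, U}, right has 1 {D}.
  Root P: left subtree has 6 nodes {M, V, X, F, H, C}, right has 1 {U}.
    Root C: left subtree has 5 nodes {M, V, X, F, H}, right has 0 { }.
      Root V: left subtree has 1 node {M}, right has 3 {X, F, H}.
        Root F: left subtree has 1 node {X}, right has 1 {H}.

M X H F V C U P D Y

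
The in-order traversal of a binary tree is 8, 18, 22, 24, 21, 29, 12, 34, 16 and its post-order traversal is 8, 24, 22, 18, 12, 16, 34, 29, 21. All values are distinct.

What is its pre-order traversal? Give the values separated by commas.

The last element of post-order is the root; it splits in-order into left and right subtrees.
Root 21: left subtree has 4 nodes {8, 18, 22, 24}, right has 4 {29, 12, 34, 16}.
  Root 18: left subtree has 1 node {8}, right has 2 {22, 24}.
    Root 22: left subtree has 0 nodes { }, right has 1 {24}.
  Root 29: left subtree has 0 nodes { }, right has 3 {12, 34, 16}.
    Root 34: left subtree has 1 node {12}, right has 1 {16}.

21, 18, 8, 22, 24, 29, 34, 12, 16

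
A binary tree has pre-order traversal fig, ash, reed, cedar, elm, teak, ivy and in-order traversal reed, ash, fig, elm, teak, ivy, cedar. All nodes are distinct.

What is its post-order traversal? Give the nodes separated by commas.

The first element of pre-order is the root; it splits in-order into left and right subtrees.
Root fig: left subtree has 2 nodes {reed, ash}, right has 4 {elm, teak, ivy, cedar}.
  Root ash: left subtree has 1 node {reed}, right has 0 { }.
  Root cedar: left subtree has 3 nodes {elm, teak, ivy}, right has 0 { }.
    Root elm: left subtree has 0 nodes { }, right has 2 {teak, ivy}.
      Root teak: left subtree has 0 nodes { }, right has 1 {ivy}.

reed, ash, ivy, teak, elm, cedar, fig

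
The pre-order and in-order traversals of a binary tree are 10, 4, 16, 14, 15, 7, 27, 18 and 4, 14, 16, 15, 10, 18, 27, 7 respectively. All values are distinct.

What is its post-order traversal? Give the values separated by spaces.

14 15 16 4 18 27 7 10

The first element of pre-order is the root; it splits in-order into left and right subtrees.
Root 10: left subtree has 4 nodes {4, 14, 16, 15}, right has 3 {18, 27, 7}.
  Root 4: left subtree has 0 nodes { }, right has 3 {14, 16, 15}.
    Root 16: left subtree has 1 node {14}, right has 1 {15}.
  Root 7: left subtree has 2 nodes {18, 27}, right has 0 { }.
    Root 27: left subtree has 1 node {18}, right has 0 { }.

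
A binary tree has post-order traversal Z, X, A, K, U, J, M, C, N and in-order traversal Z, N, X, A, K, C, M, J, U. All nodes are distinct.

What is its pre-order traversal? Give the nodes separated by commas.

N, Z, C, K, A, X, M, J, U

The last element of post-order is the root; it splits in-order into left and right subtrees.
Root N: left subtree has 1 node {Z}, right has 7 {X, A, K, C, M, J, U}.
  Root C: left subtree has 3 nodes {X, A, K}, right has 3 {M, J, U}.
    Root K: left subtree has 2 nodes {X, A}, right has 0 { }.
      Root A: left subtree has 1 node {X}, right has 0 { }.
    Root M: left subtree has 0 nodes { }, right has 2 {J, U}.
      Root J: left subtree has 0 nodes { }, right has 1 {U}.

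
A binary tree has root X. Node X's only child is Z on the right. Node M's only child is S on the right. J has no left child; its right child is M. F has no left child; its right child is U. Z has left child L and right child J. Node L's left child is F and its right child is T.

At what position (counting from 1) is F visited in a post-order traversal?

2

Post-order visits the left subtree, then the right subtree, then the node.
At X: no left child.
At X: go right to Z.
  At Z: go left to L.
    At L: go left to F.
      At F: no left child.
      At F: go right to U.
        U is a leaf — visit U.
      Visit F.
    At L: go right to T.
      T is a leaf — visit T.
    Visit L.
  At Z: go right to J.
    At J: no left child.
    At J: go right to M.
      At M: no left child.
      At M: go right to S.
        S is a leaf — visit S.
      Visit M.
    Visit J.
  Visit Z.
Visit X.
Full post-order sequence: U, F, T, L, S, M, J, Z, X.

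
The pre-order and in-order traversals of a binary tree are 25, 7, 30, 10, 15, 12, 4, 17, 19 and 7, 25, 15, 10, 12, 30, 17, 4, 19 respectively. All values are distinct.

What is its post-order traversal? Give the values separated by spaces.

The first element of pre-order is the root; it splits in-order into left and right subtrees.
Root 25: left subtree has 1 node {7}, right has 7 {15, 10, 12, 30, 17, 4, 19}.
  Root 30: left subtree has 3 nodes {15, 10, 12}, right has 3 {17, 4, 19}.
    Root 10: left subtree has 1 node {15}, right has 1 {12}.
    Root 4: left subtree has 1 node {17}, right has 1 {19}.

7 15 12 10 17 19 4 30 25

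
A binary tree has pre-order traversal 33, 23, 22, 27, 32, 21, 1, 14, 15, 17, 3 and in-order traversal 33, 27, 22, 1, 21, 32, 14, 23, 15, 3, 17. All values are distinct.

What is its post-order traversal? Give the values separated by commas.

27, 1, 21, 14, 32, 22, 3, 17, 15, 23, 33

The first element of pre-order is the root; it splits in-order into left and right subtrees.
Root 33: left subtree has 0 nodes { }, right has 10 {27, 22, 1, 21, 32, 14, 23, 15, 3, 17}.
  Root 23: left subtree has 6 nodes {27, 22, 1, 21, 32, 14}, right has 3 {15, 3, 17}.
    Root 22: left subtree has 1 node {27}, right has 4 {1, 21, 32, 14}.
      Root 32: left subtree has 2 nodes {1, 21}, right has 1 {14}.
        Root 21: left subtree has 1 node {1}, right has 0 { }.
    Root 15: left subtree has 0 nodes { }, right has 2 {3, 17}.
      Root 17: left subtree has 1 node {3}, right has 0 { }.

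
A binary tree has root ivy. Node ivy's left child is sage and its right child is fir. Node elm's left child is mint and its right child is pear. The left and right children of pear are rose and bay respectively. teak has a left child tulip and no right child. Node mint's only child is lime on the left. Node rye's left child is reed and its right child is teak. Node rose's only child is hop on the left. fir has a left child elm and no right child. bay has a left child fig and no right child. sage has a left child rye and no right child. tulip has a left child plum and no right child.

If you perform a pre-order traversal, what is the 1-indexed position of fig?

Pre-order visits the node, then its left subtree, then its right subtree.
Visit ivy.
At ivy: go left to sage.
  Visit sage.
  At sage: go left to rye.
    Visit rye.
    At rye: go left to reed.
      reed is a leaf — visit reed.
    At rye: go right to teak.
      Visit teak.
      At teak: go left to tulip.
        Visit tulip.
        At tulip: go left to plum.
          plum is a leaf — visit plum.
        At tulip: no right child.
      At teak: no right child.
  At sage: no right child.
At ivy: go right to fir.
  Visit fir.
  At fir: go left to elm.
    Visit elm.
    At elm: go left to mint.
      Visit mint.
      At mint: go left to lime.
        lime is a leaf — visit lime.
      At mint: no right child.
    At elm: go right to pear.
      Visit pear.
      At pear: go left to rose.
        Visit rose.
        At rose: go left to hop.
          hop is a leaf — visit hop.
        At rose: no right child.
      At pear: go right to bay.
        Visit bay.
        At bay: go left to fig.
          fig is a leaf — visit fig.
        At bay: no right child.
  At fir: no right child.
Full pre-order sequence: ivy, sage, rye, reed, teak, tulip, plum, fir, elm, mint, lime, pear, rose, hop, bay, fig.

16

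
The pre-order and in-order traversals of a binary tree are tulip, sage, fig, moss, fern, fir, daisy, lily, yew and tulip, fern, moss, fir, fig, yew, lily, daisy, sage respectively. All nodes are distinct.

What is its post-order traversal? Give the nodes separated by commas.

fern, fir, moss, yew, lily, daisy, fig, sage, tulip

The first element of pre-order is the root; it splits in-order into left and right subtrees.
Root tulip: left subtree has 0 nodes { }, right has 8 {fern, moss, fir, fig, yew, lily, daisy, sage}.
  Root sage: left subtree has 7 nodes {fern, moss, fir, fig, yew, lily, daisy}, right has 0 { }.
    Root fig: left subtree has 3 nodes {fern, moss, fir}, right has 3 {yew, lily, daisy}.
      Root moss: left subtree has 1 node {fern}, right has 1 {fir}.
      Root daisy: left subtree has 2 nodes {yew, lily}, right has 0 { }.
        Root lily: left subtree has 1 node {yew}, right has 0 { }.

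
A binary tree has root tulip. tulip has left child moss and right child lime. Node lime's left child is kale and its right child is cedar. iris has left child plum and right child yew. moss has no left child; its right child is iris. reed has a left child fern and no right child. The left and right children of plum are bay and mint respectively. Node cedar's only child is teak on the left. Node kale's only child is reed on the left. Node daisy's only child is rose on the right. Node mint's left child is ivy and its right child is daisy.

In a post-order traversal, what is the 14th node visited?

cedar

Post-order visits the left subtree, then the right subtree, then the node.
At tulip: go left to moss.
  At moss: no left child.
  At moss: go right to iris.
    At iris: go left to plum.
      At plum: go left to bay.
        bay is a leaf — visit bay.
      At plum: go right to mint.
        At mint: go left to ivy.
          ivy is a leaf — visit ivy.
        At mint: go right to daisy.
          At daisy: no left child.
          At daisy: go right to rose.
            rose is a leaf — visit rose.
          Visit daisy.
        Visit mint.
      Visit plum.
    At iris: go right to yew.
      yew is a leaf — visit yew.
    Visit iris.
  Visit moss.
At tulip: go right to lime.
  At lime: go left to kale.
    At kale: go left to reed.
      At reed: go left to fern.
        fern is a leaf — visit fern.
      At reed: no right child.
      Visit reed.
    At kale: no right child.
    Visit kale.
  At lime: go right to cedar.
    At cedar: go left to teak.
      teak is a leaf — visit teak.
    At cedar: no right child.
    Visit cedar.
  Visit lime.
Visit tulip.
Full post-order sequence: bay, ivy, rose, daisy, mint, plum, yew, iris, moss, fern, reed, kale, teak, cedar, lime, tulip.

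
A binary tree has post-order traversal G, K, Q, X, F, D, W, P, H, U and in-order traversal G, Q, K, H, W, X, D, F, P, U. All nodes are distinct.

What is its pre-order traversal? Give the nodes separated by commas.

The last element of post-order is the root; it splits in-order into left and right subtrees.
Root U: left subtree has 9 nodes {G, Q, K, H, W, X, D, F, P}, right has 0 { }.
  Root H: left subtree has 3 nodes {G, Q, K}, right has 5 {W, X, D, F, P}.
    Root Q: left subtree has 1 node {G}, right has 1 {K}.
    Root P: left subtree has 4 nodes {W, X, D, F}, right has 0 { }.
      Root W: left subtree has 0 nodes { }, right has 3 {X, D, F}.
        Root D: left subtree has 1 node {X}, right has 1 {F}.

U, H, Q, G, K, P, W, D, X, F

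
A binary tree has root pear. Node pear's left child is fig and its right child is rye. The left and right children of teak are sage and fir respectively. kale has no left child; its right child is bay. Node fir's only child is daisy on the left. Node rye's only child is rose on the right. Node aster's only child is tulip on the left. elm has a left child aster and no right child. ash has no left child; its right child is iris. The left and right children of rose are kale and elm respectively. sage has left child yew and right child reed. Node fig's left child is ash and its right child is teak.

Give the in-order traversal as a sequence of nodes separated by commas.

In-order visits the left subtree, then the node, then the right subtree.
At pear: go left to fig.
  At fig: go left to ash.
    At ash: no left child.
    Visit ash.
    At ash: go right to iris.
      iris is a leaf — visit iris.
  Visit fig.
  At fig: go right to teak.
    At teak: go left to sage.
      At sage: go left to yew.
        yew is a leaf — visit yew.
      Visit sage.
      At sage: go right to reed.
        reed is a leaf — visit reed.
    Visit teak.
    At teak: go right to fir.
      At fir: go left to daisy.
        daisy is a leaf — visit daisy.
      Visit fir.
      At fir: no right child.
Visit pear.
At pear: go right to rye.
  At rye: no left child.
  Visit rye.
  At rye: go right to rose.
    At rose: go left to kale.
      At kale: no left child.
      Visit kale.
      At kale: go right to bay.
        bay is a leaf — visit bay.
    Visit rose.
    At rose: go right to elm.
      At elm: go left to aster.
        At aster: go left to tulip.
          tulip is a leaf — visit tulip.
        Visit aster.
        At aster: no right child.
      Visit elm.
      At elm: no right child.

ash, iris, fig, yew, sage, reed, teak, daisy, fir, pear, rye, kale, bay, rose, tulip, aster, elm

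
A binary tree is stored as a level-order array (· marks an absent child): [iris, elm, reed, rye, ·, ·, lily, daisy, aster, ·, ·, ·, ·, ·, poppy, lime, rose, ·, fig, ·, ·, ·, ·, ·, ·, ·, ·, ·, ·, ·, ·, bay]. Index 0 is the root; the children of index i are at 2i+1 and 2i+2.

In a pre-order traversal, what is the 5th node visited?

lime

Pre-order visits the node, then its left subtree, then its right subtree.
Visit iris.
At iris: go left to elm.
  Visit elm.
  At elm: go left to rye.
    Visit rye.
    At rye: go left to daisy.
      Visit daisy.
      At daisy: go left to lime.
        Visit lime.
        At lime: go left to bay.
          bay is a leaf — visit bay.
        At lime: no right child.
      At daisy: go right to rose.
        rose is a leaf — visit rose.
    At rye: go right to aster.
      Visit aster.
      At aster: no left child.
      At aster: go right to fig.
        fig is a leaf — visit fig.
  At elm: no right child.
At iris: go right to reed.
  Visit reed.
  At reed: no left child.
  At reed: go right to lily.
    Visit lily.
    At lily: no left child.
    At lily: go right to poppy.
      poppy is a leaf — visit poppy.
Full pre-order sequence: iris, elm, rye, daisy, lime, bay, rose, aster, fig, reed, lily, poppy.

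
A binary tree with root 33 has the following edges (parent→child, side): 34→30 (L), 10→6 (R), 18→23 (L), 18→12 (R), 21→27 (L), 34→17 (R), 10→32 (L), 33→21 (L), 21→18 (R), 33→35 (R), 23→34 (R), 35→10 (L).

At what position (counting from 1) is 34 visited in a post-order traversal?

Post-order visits the left subtree, then the right subtree, then the node.
At 33: go left to 21.
  At 21: go left to 27.
    27 is a leaf — visit 27.
  At 21: go right to 18.
    At 18: go left to 23.
      At 23: no left child.
      At 23: go right to 34.
        At 34: go left to 30.
          30 is a leaf — visit 30.
        At 34: go right to 17.
          17 is a leaf — visit 17.
        Visit 34.
      Visit 23.
    At 18: go right to 12.
      12 is a leaf — visit 12.
    Visit 18.
  Visit 21.
At 33: go right to 35.
  At 35: go left to 10.
    At 10: go left to 32.
      32 is a leaf — visit 32.
    At 10: go right to 6.
      6 is a leaf — visit 6.
    Visit 10.
  At 35: no right child.
  Visit 35.
Visit 33.
Full post-order sequence: 27, 30, 17, 34, 23, 12, 18, 21, 32, 6, 10, 35, 33.

4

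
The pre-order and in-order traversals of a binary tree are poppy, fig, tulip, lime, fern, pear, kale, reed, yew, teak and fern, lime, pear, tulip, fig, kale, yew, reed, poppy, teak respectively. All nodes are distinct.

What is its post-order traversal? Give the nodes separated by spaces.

The first element of pre-order is the root; it splits in-order into left and right subtrees.
Root poppy: left subtree has 8 nodes {fern, lime, pear, tulip, fig, kale, yew, reed}, right has 1 {teak}.
  Root fig: left subtree has 4 nodes {fern, lime, pear, tulip}, right has 3 {kale, yew, reed}.
    Root tulip: left subtree has 3 nodes {fern, lime, pear}, right has 0 { }.
      Root lime: left subtree has 1 node {fern}, right has 1 {pear}.
    Root kale: left subtree has 0 nodes { }, right has 2 {yew, reed}.
      Root reed: left subtree has 1 node {yew}, right has 0 { }.

fern pear lime tulip yew reed kale fig teak poppy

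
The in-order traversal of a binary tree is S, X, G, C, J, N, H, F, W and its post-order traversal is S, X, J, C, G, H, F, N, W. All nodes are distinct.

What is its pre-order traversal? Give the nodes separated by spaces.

W N G X S C J F H

The last element of post-order is the root; it splits in-order into left and right subtrees.
Root W: left subtree has 8 nodes {S, X, G, C, J, N, H, F}, right has 0 { }.
  Root N: left subtree has 5 nodes {S, X, G, C, J}, right has 2 {H, F}.
    Root G: left subtree has 2 nodes {S, X}, right has 2 {C, J}.
      Root X: left subtree has 1 node {S}, right has 0 { }.
      Root C: left subtree has 0 nodes { }, right has 1 {J}.
    Root F: left subtree has 1 node {H}, right has 0 { }.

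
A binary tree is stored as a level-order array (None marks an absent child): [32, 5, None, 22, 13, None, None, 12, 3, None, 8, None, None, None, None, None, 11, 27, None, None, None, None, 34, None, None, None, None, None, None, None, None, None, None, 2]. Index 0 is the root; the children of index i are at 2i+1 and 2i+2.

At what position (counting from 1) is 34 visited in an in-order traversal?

10

In-order visits the left subtree, then the node, then the right subtree.
At 32: go left to 5.
  At 5: go left to 22.
    At 22: go left to 12.
      At 12: no left child.
      Visit 12.
      At 12: go right to 11.
        At 11: go left to 2.
          2 is a leaf — visit 2.
        Visit 11.
        At 11: no right child.
    Visit 22.
    At 22: go right to 3.
      At 3: go left to 27.
        27 is a leaf — visit 27.
      Visit 3.
      At 3: no right child.
  Visit 5.
  At 5: go right to 13.
    At 13: no left child.
    Visit 13.
    At 13: go right to 8.
      At 8: no left child.
      Visit 8.
      At 8: go right to 34.
        34 is a leaf — visit 34.
Visit 32.
At 32: no right child.
Full in-order sequence: 12, 2, 11, 22, 27, 3, 5, 13, 8, 34, 32.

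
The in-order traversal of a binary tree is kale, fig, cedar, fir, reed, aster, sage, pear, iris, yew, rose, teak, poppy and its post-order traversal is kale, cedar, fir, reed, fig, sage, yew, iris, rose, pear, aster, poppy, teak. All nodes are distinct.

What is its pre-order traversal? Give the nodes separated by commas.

The last element of post-order is the root; it splits in-order into left and right subtrees.
Root teak: left subtree has 11 nodes {kale, fig, cedar, fir, reed, aster, sage, pear, iris, yew, rose}, right has 1 {poppy}.
  Root aster: left subtree has 5 nodes {kale, fig, cedar, fir, reed}, right has 5 {sage, pear, iris, yew, rose}.
    Root fig: left subtree has 1 node {kale}, right has 3 {cedar, fir, reed}.
      Root reed: left subtree has 2 nodes {cedar, fir}, right has 0 { }.
        Root fir: left subtree has 1 node {cedar}, right has 0 { }.
    Root pear: left subtree has 1 node {sage}, right has 3 {iris, yew, rose}.
      Root rose: left subtree has 2 nodes {iris, yew}, right has 0 { }.
        Root iris: left subtree has 0 nodes { }, right has 1 {yew}.

teak, aster, fig, kale, reed, fir, cedar, pear, sage, rose, iris, yew, poppy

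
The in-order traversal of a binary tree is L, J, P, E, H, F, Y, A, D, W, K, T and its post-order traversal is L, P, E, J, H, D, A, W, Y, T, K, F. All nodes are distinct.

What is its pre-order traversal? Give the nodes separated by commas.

F, H, J, L, E, P, K, Y, W, A, D, T

The last element of post-order is the root; it splits in-order into left and right subtrees.
Root F: left subtree has 5 nodes {L, J, P, E, H}, right has 6 {Y, A, D, W, K, T}.
  Root H: left subtree has 4 nodes {L, J, P, E}, right has 0 { }.
    Root J: left subtree has 1 node {L}, right has 2 {P, E}.
      Root E: left subtree has 1 node {P}, right has 0 { }.
  Root K: left subtree has 4 nodes {Y, A, D, W}, right has 1 {T}.
    Root Y: left subtree has 0 nodes { }, right has 3 {A, D, W}.
      Root W: left subtree has 2 nodes {A, D}, right has 0 { }.
        Root A: left subtree has 0 nodes { }, right has 1 {D}.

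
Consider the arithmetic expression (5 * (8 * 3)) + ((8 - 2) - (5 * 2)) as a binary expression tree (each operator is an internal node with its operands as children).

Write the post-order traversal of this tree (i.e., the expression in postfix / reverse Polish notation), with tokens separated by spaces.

5 8 3 * * 8 2 - 5 2 * - +

Post-order on an expression tree gives postfix notation: for each operator, emit left operand, right operand, then the operator.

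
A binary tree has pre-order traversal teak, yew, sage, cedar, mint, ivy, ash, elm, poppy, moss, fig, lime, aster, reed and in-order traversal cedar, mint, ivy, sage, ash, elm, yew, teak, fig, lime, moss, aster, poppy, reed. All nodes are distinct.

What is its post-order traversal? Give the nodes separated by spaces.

The first element of pre-order is the root; it splits in-order into left and right subtrees.
Root teak: left subtree has 7 nodes {cedar, mint, ivy, sage, ash, elm, yew}, right has 6 {fig, lime, moss, aster, poppy, reed}.
  Root yew: left subtree has 6 nodes {cedar, mint, ivy, sage, ash, elm}, right has 0 { }.
    Root sage: left subtree has 3 nodes {cedar, mint, ivy}, right has 2 {ash, elm}.
      Root cedar: left subtree has 0 nodes { }, right has 2 {mint, ivy}.
        Root mint: left subtree has 0 nodes { }, right has 1 {ivy}.
      Root ash: left subtree has 0 nodes { }, right has 1 {elm}.
  Root poppy: left subtree has 4 nodes {fig, lime, moss, aster}, right has 1 {reed}.
    Root moss: left subtree has 2 nodes {fig, lime}, right has 1 {aster}.
      Root fig: left subtree has 0 nodes { }, right has 1 {lime}.

ivy mint cedar elm ash sage yew lime fig aster moss reed poppy teak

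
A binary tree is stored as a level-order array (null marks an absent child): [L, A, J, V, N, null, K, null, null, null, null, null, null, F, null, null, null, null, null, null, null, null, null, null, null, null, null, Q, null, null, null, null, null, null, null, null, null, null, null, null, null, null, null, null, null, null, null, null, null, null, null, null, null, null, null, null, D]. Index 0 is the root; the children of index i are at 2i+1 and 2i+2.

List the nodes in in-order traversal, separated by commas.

V, A, N, L, J, Q, D, F, K

In-order visits the left subtree, then the node, then the right subtree.
At L: go left to A.
  At A: go left to V.
    V is a leaf — visit V.
  Visit A.
  At A: go right to N.
    N is a leaf — visit N.
Visit L.
At L: go right to J.
  At J: no left child.
  Visit J.
  At J: go right to K.
    At K: go left to F.
      At F: go left to Q.
        At Q: no left child.
        Visit Q.
        At Q: go right to D.
          D is a leaf — visit D.
      Visit F.
      At F: no right child.
    Visit K.
    At K: no right child.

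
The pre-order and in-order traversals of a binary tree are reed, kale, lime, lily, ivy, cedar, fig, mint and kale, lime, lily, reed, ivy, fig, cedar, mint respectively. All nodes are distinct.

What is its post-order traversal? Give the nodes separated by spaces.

lily lime kale fig mint cedar ivy reed

The first element of pre-order is the root; it splits in-order into left and right subtrees.
Root reed: left subtree has 3 nodes {kale, lime, lily}, right has 4 {ivy, fig, cedar, mint}.
  Root kale: left subtree has 0 nodes { }, right has 2 {lime, lily}.
    Root lime: left subtree has 0 nodes { }, right has 1 {lily}.
  Root ivy: left subtree has 0 nodes { }, right has 3 {fig, cedar, mint}.
    Root cedar: left subtree has 1 node {fig}, right has 1 {mint}.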